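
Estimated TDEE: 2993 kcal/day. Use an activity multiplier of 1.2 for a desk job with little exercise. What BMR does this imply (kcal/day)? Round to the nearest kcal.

BMR = TEE ÷ activity factor = 2993 ÷ 1.2 = 2494.1667 kcal/day.

2494 kcal/day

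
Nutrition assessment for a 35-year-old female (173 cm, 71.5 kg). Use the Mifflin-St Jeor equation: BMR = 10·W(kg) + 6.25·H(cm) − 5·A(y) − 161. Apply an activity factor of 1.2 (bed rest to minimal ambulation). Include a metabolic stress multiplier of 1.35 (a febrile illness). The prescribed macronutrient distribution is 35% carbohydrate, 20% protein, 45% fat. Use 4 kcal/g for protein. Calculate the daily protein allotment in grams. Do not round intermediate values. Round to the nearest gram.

118 g/day

Mifflin-St Jeor (female): BMR = 10(71.5) + 6.25(173) − 5(35) − 161 = 715 + 1081.25 − 175 − 161 = 1460.25 kcal/day.
TEE = 1460.25 × 1.2 = 1752.3 kcal/day.
With stress factor 1.35: 1752.3 × 1.35 = 2365.605 kcal/day.
Protein energy = 20% × 2365.605 = 473.121 kcal.
Protein = 473.121 ÷ 4 kcal/g = 118.2803 g.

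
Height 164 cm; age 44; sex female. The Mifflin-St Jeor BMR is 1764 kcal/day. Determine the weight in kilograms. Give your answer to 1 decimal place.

112.0 kg

1764 = 10·W + 6.25(164) − 5(44) − 161
10·W = 1764 − 644 = 1120, so W = 112 kg.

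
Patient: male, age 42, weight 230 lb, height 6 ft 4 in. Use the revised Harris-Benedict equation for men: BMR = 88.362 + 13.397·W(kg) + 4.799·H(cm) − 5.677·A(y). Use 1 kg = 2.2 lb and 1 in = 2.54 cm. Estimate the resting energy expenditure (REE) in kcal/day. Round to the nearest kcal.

Convert to metric: weight = 230 ÷ 2.2 = 104.5455 kg; height = (6×12 + 4) × 2.54 = 76 × 2.54 = 193.04 cm.
Harris-Benedict: BMR = 88.362 + 13.397(104.5455) + 4.799(193.04) − 5.677(42) = 2176.9224 kcal/day.

2177 kcal/day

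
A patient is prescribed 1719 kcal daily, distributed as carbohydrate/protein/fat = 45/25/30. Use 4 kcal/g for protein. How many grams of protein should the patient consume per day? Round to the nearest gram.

Protein energy = 25% × 1719 = 429.75 kcal.
At 4 kcal/g: 429.75 ÷ 4 = 107.4375 g.

107 g/day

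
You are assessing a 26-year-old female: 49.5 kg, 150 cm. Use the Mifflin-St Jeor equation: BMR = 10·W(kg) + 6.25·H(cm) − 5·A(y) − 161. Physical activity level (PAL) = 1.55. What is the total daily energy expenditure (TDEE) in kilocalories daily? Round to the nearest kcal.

Mifflin-St Jeor (female): BMR = 10(49.5) + 6.25(150) − 5(26) − 161 = 495 + 937.5 − 130 − 161 = 1141.5 kcal/day.
TEE = BMR × activity factor = 1141.5 × 1.55 = 1769.325 kcal/day.

1769 kilocalories daily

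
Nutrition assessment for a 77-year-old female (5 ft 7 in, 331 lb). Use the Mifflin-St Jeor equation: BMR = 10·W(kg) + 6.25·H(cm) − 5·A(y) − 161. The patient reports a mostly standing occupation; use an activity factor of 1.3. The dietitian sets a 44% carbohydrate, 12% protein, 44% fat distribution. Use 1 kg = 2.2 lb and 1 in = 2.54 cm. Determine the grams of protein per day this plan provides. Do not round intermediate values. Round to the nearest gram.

79 g/day

Convert to metric: weight = 331 ÷ 2.2 = 150.4545 kg; height = (5×12 + 7) × 2.54 = 67 × 2.54 = 170.18 cm.
Mifflin-St Jeor (female): BMR = 10(150.4545) + 6.25(170.18) − 5(77) − 161 = 1504.5455 + 1063.625 − 385 − 161 = 2022.1705 kcal/day.
TEE = 2022.1705 × 1.3 = 2628.8216 kcal/day.
Protein energy = 12% × 2628.8216 = 315.4586 kcal.
Protein = 315.4586 ÷ 4 kcal/g = 78.8646 g.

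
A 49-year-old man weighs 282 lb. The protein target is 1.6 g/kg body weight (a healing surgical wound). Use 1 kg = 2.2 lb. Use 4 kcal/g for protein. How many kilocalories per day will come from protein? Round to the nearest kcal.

Weight in kg = 282 ÷ 2.2 = 128.1818 kg.
Protein = 1.6 g/kg × 128.1818 kg = 205.0909 g/day.
Protein energy = 205.0909 g × 4 kcal/g = 820.3636 kcal/day.

820 kcal/day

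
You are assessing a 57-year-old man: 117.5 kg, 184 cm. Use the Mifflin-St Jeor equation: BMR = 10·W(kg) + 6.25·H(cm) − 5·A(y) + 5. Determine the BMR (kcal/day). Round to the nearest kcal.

Mifflin-St Jeor (male): BMR = 10(117.5) + 6.25(184) − 5(57) + 5 = 1175 + 1150 − 285 + 5 = 2045 kcal/day.

2045 kcal/day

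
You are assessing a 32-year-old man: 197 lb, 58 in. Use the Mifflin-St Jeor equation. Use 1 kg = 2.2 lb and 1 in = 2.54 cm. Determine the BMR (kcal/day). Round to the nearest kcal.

1661 kcal/day

Convert to metric: weight = 197 ÷ 2.2 = 89.5455 kg; height = 58 × 2.54 = 147.32 cm.
Mifflin-St Jeor (male): BMR = 10(89.5455) + 6.25(147.32) − 5(32) + 5 = 895.4545 + 920.75 − 160 + 5 = 1661.2045 kcal/day.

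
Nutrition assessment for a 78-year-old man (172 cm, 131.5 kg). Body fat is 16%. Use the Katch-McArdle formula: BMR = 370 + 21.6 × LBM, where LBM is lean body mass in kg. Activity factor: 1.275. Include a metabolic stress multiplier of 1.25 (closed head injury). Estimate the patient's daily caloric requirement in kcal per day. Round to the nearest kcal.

4392 kcal per day

LBM = 131.5 × (1 − 0.16) = 110.46 kg. Katch-McArdle: BMR = 370 + 21.6 × 110.46 = 2755.936 kcal/day.
TEE = BMR × activity factor = 2755.936 × 1.275 = 3513.8184 kcal/day.
Apply stress factor: 3513.8184 × 1.25 = 4392.273 kcal/day.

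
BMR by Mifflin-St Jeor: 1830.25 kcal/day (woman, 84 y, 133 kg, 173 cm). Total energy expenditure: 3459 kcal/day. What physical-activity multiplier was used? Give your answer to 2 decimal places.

Activity factor = TEE ÷ BMR = 3459 ÷ 1830.25 = 1.89.

1.89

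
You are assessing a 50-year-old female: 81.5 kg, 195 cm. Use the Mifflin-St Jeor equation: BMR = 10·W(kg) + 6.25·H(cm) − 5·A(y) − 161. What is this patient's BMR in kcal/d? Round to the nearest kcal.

Mifflin-St Jeor (female): BMR = 10(81.5) + 6.25(195) − 5(50) − 161 = 815 + 1218.75 − 250 − 161 = 1622.75 kcal/day.

1623 kcal/d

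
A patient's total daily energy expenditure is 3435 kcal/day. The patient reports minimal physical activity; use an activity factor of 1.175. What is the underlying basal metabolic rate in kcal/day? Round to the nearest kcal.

2923 kcal/day

BMR = TEE ÷ activity factor = 3435 ÷ 1.175 = 2923.4043 kcal/day.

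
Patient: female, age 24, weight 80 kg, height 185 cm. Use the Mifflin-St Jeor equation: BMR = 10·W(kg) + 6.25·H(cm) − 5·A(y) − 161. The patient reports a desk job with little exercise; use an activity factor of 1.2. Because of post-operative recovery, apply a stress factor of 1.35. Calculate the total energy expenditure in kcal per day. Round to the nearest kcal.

Mifflin-St Jeor (female): BMR = 10(80) + 6.25(185) − 5(24) − 161 = 800 + 1156.25 − 120 − 161 = 1675.25 kcal/day.
TEE = BMR × activity factor = 1675.25 × 1.2 = 2010.3 kcal/day.
Apply stress factor: 2010.3 × 1.35 = 2713.905 kcal/day.

2714 kcal per day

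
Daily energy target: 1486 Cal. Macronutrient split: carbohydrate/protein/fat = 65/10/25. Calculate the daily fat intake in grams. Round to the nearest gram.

Fat energy = 25% × 1486 = 371.5 kcal.
At 9 kcal/g: 371.5 ÷ 9 = 41.2778 g.

41 g/day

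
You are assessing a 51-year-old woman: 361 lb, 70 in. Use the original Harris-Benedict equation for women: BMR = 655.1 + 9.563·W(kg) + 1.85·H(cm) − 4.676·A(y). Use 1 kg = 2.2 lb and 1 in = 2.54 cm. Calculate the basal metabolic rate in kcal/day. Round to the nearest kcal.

2315 kcal/day

Convert to metric: weight = 361 ÷ 2.2 = 164.0909 kg; height = 70 × 2.54 = 177.8 cm.
Harris-Benedict: BMR = 655.1 + 9.563(164.0909) + 1.85(177.8) − 4.676(51) = 2314.7554 kcal/day.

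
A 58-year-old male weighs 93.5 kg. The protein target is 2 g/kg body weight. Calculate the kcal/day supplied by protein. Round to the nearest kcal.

748 kcal/day

Protein = 2 g/kg × 93.5 kg = 187 g/day.
Protein energy = 187 g × 4 kcal/g = 748 kcal/day.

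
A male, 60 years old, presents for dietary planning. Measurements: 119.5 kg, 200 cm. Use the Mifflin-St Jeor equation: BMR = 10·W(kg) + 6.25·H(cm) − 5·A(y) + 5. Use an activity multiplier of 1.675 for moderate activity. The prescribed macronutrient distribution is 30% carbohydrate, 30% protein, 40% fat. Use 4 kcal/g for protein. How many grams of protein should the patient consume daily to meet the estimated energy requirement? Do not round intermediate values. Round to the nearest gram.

270 g/day

Mifflin-St Jeor (male): BMR = 10(119.5) + 6.25(200) − 5(60) + 5 = 1195 + 1250 − 300 + 5 = 2150 kcal/day.
TEE = 2150 × 1.675 = 3601.25 kcal/day.
Protein energy = 30% × 3601.25 = 1080.375 kcal.
Protein = 1080.375 ÷ 4 kcal/g = 270.0938 g.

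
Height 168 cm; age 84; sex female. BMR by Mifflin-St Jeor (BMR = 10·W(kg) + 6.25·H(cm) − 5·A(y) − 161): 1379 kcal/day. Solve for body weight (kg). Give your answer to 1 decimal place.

1379 = 10·W + 6.25(168) − 5(84) − 161
10·W = 1379 − 469 = 910, so W = 91 kg.

91.0 kg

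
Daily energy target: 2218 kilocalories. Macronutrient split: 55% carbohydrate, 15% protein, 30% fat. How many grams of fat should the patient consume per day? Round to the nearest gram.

Fat energy = 30% × 2218 = 665.4 kcal.
At 9 kcal/g: 665.4 ÷ 9 = 73.9333 g.

74 g/day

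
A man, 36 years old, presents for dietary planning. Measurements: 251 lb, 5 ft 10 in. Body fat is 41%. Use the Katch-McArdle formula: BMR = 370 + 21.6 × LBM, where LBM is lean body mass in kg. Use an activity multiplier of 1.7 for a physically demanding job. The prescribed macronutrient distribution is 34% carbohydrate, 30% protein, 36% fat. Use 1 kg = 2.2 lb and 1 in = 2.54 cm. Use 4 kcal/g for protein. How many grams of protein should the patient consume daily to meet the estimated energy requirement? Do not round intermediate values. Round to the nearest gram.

233 g/day

Convert to metric: weight = 251 ÷ 2.2 = 114.0909 kg; height = (5×12 + 10) × 2.54 = 70 × 2.54 = 177.8 cm.
LBM = 114.0909 × (1 − 0.41) = 67.3136 kg. Katch-McArdle: BMR = 370 + 21.6 × 67.3136 = 1823.9745 kcal/day.
TEE = 1823.9745 × 1.7 = 3100.7567 kcal/day.
Protein energy = 30% × 3100.7567 = 930.227 kcal.
Protein = 930.227 ÷ 4 kcal/g = 232.5568 g.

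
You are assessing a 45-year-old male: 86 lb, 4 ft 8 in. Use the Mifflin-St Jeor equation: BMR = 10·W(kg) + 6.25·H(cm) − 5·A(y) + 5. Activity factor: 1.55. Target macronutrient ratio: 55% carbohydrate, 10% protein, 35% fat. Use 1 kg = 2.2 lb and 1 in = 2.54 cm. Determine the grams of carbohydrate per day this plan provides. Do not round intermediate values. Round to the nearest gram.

Convert to metric: weight = 86 ÷ 2.2 = 39.0909 kg; height = (4×12 + 8) × 2.54 = 56 × 2.54 = 142.24 cm.
Mifflin-St Jeor (male): BMR = 10(39.0909) + 6.25(142.24) − 5(45) + 5 = 390.9091 + 889 − 225 + 5 = 1059.9091 kcal/day.
TEE = 1059.9091 × 1.55 = 1642.8591 kcal/day.
Carbohydrate energy = 55% × 1642.8591 = 903.5725 kcal.
Carbohydrate = 903.5725 ÷ 4 kcal/g = 225.8931 g.

226 g/day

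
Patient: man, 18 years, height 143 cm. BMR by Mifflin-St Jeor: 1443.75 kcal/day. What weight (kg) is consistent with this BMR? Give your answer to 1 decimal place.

1443.75 = 10·W + 6.25(143) − 5(18) + 5
10·W = 1443.75 − 808.75 = 635, so W = 63.5 kg.

63.5 kg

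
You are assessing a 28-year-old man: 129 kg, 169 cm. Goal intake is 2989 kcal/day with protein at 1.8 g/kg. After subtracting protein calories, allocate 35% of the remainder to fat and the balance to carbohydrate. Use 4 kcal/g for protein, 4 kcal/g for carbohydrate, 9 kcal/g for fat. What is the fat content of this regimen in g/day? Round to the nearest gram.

Protein = 1.8 × 129 = 232.2 g → 232.2 × 4 = 928.8 kcal.
Non-protein calories = 2989 − 928.8 = 2060.2 kcal.
Fat: 35% × 2060.2 = 721.07 kcal; carbohydrate: 1339.13 kcal.
Fat: 721.07 kcal ÷ 9 kcal/g = 80.1189 g.

80 g/day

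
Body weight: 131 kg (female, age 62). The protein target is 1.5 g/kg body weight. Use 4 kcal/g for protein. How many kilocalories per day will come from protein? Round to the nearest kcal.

Protein = 1.5 g/kg × 131 kg = 196.5 g/day.
Protein energy = 196.5 g × 4 kcal/g = 786 kcal/day.

786 kcal/day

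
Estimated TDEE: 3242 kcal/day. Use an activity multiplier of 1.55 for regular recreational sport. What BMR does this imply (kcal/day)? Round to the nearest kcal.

2092 kcal/day

BMR = TEE ÷ activity factor = 3242 ÷ 1.55 = 2091.6129 kcal/day.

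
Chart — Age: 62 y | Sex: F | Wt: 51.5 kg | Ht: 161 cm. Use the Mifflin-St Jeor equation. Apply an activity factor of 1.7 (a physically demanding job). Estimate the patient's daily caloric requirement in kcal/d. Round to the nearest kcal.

1785 kcal/d

Mifflin-St Jeor (female): BMR = 10(51.5) + 6.25(161) − 5(62) − 161 = 515 + 1006.25 − 310 − 161 = 1050.25 kcal/day.
TEE = BMR × activity factor = 1050.25 × 1.7 = 1785.425 kcal/day.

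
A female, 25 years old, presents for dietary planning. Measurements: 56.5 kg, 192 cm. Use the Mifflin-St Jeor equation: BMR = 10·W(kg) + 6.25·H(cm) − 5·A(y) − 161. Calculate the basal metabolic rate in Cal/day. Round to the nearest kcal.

1479 Cal/day

Mifflin-St Jeor (female): BMR = 10(56.5) + 6.25(192) − 5(25) − 161 = 565 + 1200 − 125 − 161 = 1479 kcal/day.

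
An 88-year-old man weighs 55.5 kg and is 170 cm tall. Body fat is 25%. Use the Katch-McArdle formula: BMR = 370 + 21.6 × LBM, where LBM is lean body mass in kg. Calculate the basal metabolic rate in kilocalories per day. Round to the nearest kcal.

LBM = 55.5 × (1 − 0.25) = 41.625 kg. Katch-McArdle: BMR = 370 + 21.6 × 41.625 = 1269.1 kcal/day.

1269 kilocalories per day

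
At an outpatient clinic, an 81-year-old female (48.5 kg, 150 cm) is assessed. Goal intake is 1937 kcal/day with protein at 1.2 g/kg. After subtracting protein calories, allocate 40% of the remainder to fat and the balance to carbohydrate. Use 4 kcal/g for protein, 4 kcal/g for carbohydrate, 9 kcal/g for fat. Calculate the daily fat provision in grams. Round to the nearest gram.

76 g/day

Protein = 1.2 × 48.5 = 58.2 g → 58.2 × 4 = 232.8 kcal.
Non-protein calories = 1937 − 232.8 = 1704.2 kcal.
Fat: 40% × 1704.2 = 681.68 kcal; carbohydrate: 1022.52 kcal.
Fat: 681.68 kcal ÷ 9 kcal/g = 75.7422 g.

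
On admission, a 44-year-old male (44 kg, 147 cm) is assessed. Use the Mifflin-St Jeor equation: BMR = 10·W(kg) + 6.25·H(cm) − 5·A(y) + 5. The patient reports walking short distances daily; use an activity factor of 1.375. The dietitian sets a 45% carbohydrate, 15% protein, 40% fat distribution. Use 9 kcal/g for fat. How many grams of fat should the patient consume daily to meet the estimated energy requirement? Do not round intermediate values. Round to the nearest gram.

70 g/day

Mifflin-St Jeor (male): BMR = 10(44) + 6.25(147) − 5(44) + 5 = 440 + 918.75 − 220 + 5 = 1143.75 kcal/day.
TEE = 1143.75 × 1.375 = 1572.6563 kcal/day.
Fat energy = 40% × 1572.6563 = 629.0625 kcal.
Fat = 629.0625 ÷ 9 kcal/g = 69.8958 g.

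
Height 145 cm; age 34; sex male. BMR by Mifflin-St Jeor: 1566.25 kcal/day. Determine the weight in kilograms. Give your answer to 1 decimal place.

82.5 kg

1566.25 = 10·W + 6.25(145) − 5(34) + 5
10·W = 1566.25 − 741.25 = 825, so W = 82.5 kg.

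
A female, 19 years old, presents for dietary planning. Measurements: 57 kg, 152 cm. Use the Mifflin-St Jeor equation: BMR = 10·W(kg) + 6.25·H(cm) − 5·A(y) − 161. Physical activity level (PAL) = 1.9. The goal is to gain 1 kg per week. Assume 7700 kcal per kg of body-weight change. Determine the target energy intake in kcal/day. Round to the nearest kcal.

3502 kcal/day

Mifflin-St Jeor (female): BMR = 10(57) + 6.25(152) − 5(19) − 161 = 570 + 950 − 95 − 161 = 1264 kcal/day.
TEE = 1264 × 1.9 = 2401.6 kcal/day.
Required daily surplus = 1 × 7700 ÷ 7 = 1100 kcal/day.
Target intake = 2401.6 + 1100 = 3501.6 kcal/day.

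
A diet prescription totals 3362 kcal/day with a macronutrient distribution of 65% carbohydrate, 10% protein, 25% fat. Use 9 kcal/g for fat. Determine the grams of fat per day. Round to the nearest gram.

Fat energy = 25% × 3362 = 840.5 kcal.
At 9 kcal/g: 840.5 ÷ 9 = 93.3889 g.

93 g/day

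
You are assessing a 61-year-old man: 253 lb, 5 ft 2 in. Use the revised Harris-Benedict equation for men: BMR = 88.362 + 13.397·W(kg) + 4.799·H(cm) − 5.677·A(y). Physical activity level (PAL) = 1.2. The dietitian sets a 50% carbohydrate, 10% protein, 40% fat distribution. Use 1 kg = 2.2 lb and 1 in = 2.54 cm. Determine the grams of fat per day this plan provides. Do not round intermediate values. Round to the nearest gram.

Convert to metric: weight = 253 ÷ 2.2 = 115 kg; height = (5×12 + 2) × 2.54 = 62 × 2.54 = 157.48 cm.
Harris-Benedict: BMR = 88.362 + 13.397(115) + 4.799(157.48) − 5.677(61) = 2038.4665 kcal/day.
TEE = 2038.4665 × 1.2 = 2446.1598 kcal/day.
Fat energy = 40% × 2446.1598 = 978.4639 kcal.
Fat = 978.4639 ÷ 9 kcal/g = 108.7182 g.

109 g/day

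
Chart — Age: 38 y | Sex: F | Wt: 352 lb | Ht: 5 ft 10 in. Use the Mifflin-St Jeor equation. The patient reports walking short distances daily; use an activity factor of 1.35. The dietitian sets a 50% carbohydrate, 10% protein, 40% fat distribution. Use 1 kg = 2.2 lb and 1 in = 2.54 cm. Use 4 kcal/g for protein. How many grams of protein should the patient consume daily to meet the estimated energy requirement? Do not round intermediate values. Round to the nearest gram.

80 g/day

Convert to metric: weight = 352 ÷ 2.2 = 160 kg; height = (5×12 + 10) × 2.54 = 70 × 2.54 = 177.8 cm.
Mifflin-St Jeor (female): BMR = 10(160) + 6.25(177.8) − 5(38) − 161 = 1600 + 1111.25 − 190 − 161 = 2360.25 kcal/day.
TEE = 2360.25 × 1.35 = 3186.3375 kcal/day.
Protein energy = 10% × 3186.3375 = 318.6338 kcal.
Protein = 318.6338 ÷ 4 kcal/g = 79.6584 g.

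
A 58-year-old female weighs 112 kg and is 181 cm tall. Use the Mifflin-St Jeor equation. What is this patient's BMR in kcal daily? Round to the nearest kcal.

Mifflin-St Jeor (female): BMR = 10(112) + 6.25(181) − 5(58) − 161 = 1120 + 1131.25 − 290 − 161 = 1800.25 kcal/day.

1800 kcal daily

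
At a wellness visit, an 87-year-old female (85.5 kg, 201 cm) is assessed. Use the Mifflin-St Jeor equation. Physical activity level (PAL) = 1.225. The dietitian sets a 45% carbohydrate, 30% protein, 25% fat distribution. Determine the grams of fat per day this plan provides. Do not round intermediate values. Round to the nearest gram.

52 g/day

Mifflin-St Jeor (female): BMR = 10(85.5) + 6.25(201) − 5(87) − 161 = 855 + 1256.25 − 435 − 161 = 1515.25 kcal/day.
TEE = 1515.25 × 1.225 = 1856.1813 kcal/day.
Fat energy = 25% × 1856.1813 = 464.0453 kcal.
Fat = 464.0453 ÷ 9 kcal/g = 51.5606 g.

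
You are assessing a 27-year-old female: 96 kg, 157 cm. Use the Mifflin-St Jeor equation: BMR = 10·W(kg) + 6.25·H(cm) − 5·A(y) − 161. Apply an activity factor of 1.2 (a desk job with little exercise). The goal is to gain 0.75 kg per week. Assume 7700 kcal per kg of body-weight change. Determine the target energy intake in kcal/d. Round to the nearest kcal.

Mifflin-St Jeor (female): BMR = 10(96) + 6.25(157) − 5(27) − 161 = 960 + 981.25 − 135 − 161 = 1645.25 kcal/day.
TEE = 1645.25 × 1.2 = 1974.3 kcal/day.
Required daily surplus = 0.75 × 7700 ÷ 7 = 825 kcal/day.
Target intake = 1974.3 + 825 = 2799.3 kcal/day.

2799 kcal/d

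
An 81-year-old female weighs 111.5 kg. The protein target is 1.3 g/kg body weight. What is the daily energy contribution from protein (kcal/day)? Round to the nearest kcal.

580 kcal/day

Protein = 1.3 g/kg × 111.5 kg = 144.95 g/day.
Protein energy = 144.95 g × 4 kcal/g = 579.8 kcal/day.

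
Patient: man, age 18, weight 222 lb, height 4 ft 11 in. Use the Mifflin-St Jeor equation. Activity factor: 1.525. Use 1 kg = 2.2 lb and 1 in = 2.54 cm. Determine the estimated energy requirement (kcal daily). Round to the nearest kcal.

Convert to metric: weight = 222 ÷ 2.2 = 100.9091 kg; height = (4×12 + 11) × 2.54 = 59 × 2.54 = 149.86 cm.
Mifflin-St Jeor (male): BMR = 10(100.9091) + 6.25(149.86) − 5(18) + 5 = 1009.0909 + 936.625 − 90 + 5 = 1860.7159 kcal/day.
TEE = BMR × activity factor = 1860.7159 × 1.525 = 2837.5918 kcal/day.

2838 kcal daily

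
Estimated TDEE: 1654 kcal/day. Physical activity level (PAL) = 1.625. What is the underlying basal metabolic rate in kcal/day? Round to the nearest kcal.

1018 kcal/day

BMR = TEE ÷ activity factor = 1654 ÷ 1.625 = 1017.8462 kcal/day.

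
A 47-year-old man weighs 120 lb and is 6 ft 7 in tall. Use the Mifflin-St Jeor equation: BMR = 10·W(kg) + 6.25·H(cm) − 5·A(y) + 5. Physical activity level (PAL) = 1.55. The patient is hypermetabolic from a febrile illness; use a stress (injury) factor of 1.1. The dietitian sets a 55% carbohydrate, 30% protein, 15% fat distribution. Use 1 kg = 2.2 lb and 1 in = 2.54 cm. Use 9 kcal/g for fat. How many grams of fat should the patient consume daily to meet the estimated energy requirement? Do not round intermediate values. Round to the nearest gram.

Convert to metric: weight = 120 ÷ 2.2 = 54.5455 kg; height = (6×12 + 7) × 2.54 = 79 × 2.54 = 200.66 cm.
Mifflin-St Jeor (male): BMR = 10(54.5455) + 6.25(200.66) − 5(47) + 5 = 545.4545 + 1254.125 − 235 + 5 = 1569.5795 kcal/day.
TEE = 1569.5795 × 1.55 = 2432.8483 kcal/day.
With stress factor 1.1: 2432.8483 × 1.1 = 2676.1331 kcal/day.
Fat energy = 15% × 2676.1331 = 401.42 kcal.
Fat = 401.42 ÷ 9 kcal/g = 44.6022 g.

45 g/day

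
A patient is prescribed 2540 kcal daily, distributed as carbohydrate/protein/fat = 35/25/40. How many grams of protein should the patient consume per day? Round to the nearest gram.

159 g/day

Protein energy = 25% × 2540 = 635 kcal.
At 4 kcal/g: 635 ÷ 4 = 158.75 g.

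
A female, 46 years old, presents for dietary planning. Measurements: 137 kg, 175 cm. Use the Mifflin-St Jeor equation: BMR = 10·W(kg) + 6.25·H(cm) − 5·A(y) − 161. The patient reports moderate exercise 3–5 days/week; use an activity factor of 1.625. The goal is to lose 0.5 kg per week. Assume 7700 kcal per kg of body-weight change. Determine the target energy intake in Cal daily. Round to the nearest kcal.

Mifflin-St Jeor (female): BMR = 10(137) + 6.25(175) − 5(46) − 161 = 1370 + 1093.75 − 230 − 161 = 2072.75 kcal/day.
TEE = 2072.75 × 1.625 = 3368.2188 kcal/day.
Required daily deficit = 0.5 × 7700 ÷ 7 = 550 kcal/day.
Target intake = 3368.2188 − 550 = 2818.2188 kcal/day.

2818 Cal daily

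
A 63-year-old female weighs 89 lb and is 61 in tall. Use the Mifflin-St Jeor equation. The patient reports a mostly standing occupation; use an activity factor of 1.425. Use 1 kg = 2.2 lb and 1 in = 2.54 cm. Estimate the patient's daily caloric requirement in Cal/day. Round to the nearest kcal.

1278 Cal/day

Convert to metric: weight = 89 ÷ 2.2 = 40.4545 kg; height = 61 × 2.54 = 154.94 cm.
Mifflin-St Jeor (female): BMR = 10(40.4545) + 6.25(154.94) − 5(63) − 161 = 404.5455 + 968.375 − 315 − 161 = 896.9205 kcal/day.
TEE = BMR × activity factor = 896.9205 × 1.425 = 1278.1116 kcal/day.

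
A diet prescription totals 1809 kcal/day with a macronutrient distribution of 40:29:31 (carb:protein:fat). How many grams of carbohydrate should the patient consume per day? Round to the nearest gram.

Carbohydrate energy = 40% × 1809 = 723.6 kcal.
At 4 kcal/g: 723.6 ÷ 4 = 180.9 g.

181 g/day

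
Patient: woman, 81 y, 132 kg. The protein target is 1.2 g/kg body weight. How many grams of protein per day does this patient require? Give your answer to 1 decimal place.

158.4 g/day

Protein = 1.2 g/kg × 132 kg = 158.4 g/day.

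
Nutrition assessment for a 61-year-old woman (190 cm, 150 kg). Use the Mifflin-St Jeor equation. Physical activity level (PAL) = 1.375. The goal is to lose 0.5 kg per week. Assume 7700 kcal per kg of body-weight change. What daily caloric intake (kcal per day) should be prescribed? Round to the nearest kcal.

Mifflin-St Jeor (female): BMR = 10(150) + 6.25(190) − 5(61) − 161 = 1500 + 1187.5 − 305 − 161 = 2221.5 kcal/day.
TEE = 2221.5 × 1.375 = 3054.5625 kcal/day.
Required daily deficit = 0.5 × 7700 ÷ 7 = 550 kcal/day.
Target intake = 3054.5625 − 550 = 2504.5625 kcal/day.

2505 kcal per day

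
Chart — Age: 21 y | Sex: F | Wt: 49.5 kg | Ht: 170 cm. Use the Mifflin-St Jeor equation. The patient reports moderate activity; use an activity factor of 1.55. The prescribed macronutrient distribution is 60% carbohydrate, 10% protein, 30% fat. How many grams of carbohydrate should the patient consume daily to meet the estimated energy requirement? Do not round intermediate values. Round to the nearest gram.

Mifflin-St Jeor (female): BMR = 10(49.5) + 6.25(170) − 5(21) − 161 = 495 + 1062.5 − 105 − 161 = 1291.5 kcal/day.
TEE = 1291.5 × 1.55 = 2001.825 kcal/day.
Carbohydrate energy = 60% × 2001.825 = 1201.095 kcal.
Carbohydrate = 1201.095 ÷ 4 kcal/g = 300.2738 g.

300 g/day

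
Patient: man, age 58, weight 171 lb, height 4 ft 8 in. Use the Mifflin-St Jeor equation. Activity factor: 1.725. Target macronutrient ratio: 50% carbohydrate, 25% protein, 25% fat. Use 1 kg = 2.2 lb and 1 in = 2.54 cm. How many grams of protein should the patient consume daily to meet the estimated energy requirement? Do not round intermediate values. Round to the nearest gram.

Convert to metric: weight = 171 ÷ 2.2 = 77.7273 kg; height = (4×12 + 8) × 2.54 = 56 × 2.54 = 142.24 cm.
Mifflin-St Jeor (male): BMR = 10(77.7273) + 6.25(142.24) − 5(58) + 5 = 777.2727 + 889 − 290 + 5 = 1381.2727 kcal/day.
TEE = 1381.2727 × 1.725 = 2382.6955 kcal/day.
Protein energy = 25% × 2382.6955 = 595.6739 kcal.
Protein = 595.6739 ÷ 4 kcal/g = 148.9185 g.

149 g/day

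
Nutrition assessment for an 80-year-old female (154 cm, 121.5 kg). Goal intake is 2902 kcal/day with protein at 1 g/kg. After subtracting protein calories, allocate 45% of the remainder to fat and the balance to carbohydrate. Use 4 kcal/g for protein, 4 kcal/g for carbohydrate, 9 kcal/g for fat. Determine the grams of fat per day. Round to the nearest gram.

Protein = 1 × 121.5 = 121.5 g → 121.5 × 4 = 486 kcal.
Non-protein calories = 2902 − 486 = 2416 kcal.
Fat: 45% × 2416 = 1087.2 kcal; carbohydrate: 1328.8 kcal.
Fat: 1087.2 kcal ÷ 9 kcal/g = 120.8 g.

121 g/day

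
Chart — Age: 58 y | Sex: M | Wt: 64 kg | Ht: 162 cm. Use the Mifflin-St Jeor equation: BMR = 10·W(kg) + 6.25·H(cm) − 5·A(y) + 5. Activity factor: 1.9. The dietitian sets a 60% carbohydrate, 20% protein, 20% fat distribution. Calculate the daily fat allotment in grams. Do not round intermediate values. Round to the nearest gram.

58 g/day

Mifflin-St Jeor (male): BMR = 10(64) + 6.25(162) − 5(58) + 5 = 640 + 1012.5 − 290 + 5 = 1367.5 kcal/day.
TEE = 1367.5 × 1.9 = 2598.25 kcal/day.
Fat energy = 20% × 2598.25 = 519.65 kcal.
Fat = 519.65 ÷ 9 kcal/g = 57.7389 g.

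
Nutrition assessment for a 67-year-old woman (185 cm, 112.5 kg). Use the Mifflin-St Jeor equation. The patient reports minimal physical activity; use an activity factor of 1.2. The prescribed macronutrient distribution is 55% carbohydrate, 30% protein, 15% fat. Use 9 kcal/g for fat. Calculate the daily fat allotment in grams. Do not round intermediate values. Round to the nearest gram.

Mifflin-St Jeor (female): BMR = 10(112.5) + 6.25(185) − 5(67) − 161 = 1125 + 1156.25 − 335 − 161 = 1785.25 kcal/day.
TEE = 1785.25 × 1.2 = 2142.3 kcal/day.
Fat energy = 15% × 2142.3 = 321.345 kcal.
Fat = 321.345 ÷ 9 kcal/g = 35.705 g.

36 g/day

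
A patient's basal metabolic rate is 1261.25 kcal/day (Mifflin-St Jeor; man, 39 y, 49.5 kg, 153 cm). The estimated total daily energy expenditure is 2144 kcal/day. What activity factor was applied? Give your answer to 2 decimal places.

Activity factor = TEE ÷ BMR = 2144 ÷ 1261.25 = 1.7.

1.70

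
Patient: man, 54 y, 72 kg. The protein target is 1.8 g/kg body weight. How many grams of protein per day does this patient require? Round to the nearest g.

130 g/day

Protein = 1.8 g/kg × 72 kg = 129.6 g/day.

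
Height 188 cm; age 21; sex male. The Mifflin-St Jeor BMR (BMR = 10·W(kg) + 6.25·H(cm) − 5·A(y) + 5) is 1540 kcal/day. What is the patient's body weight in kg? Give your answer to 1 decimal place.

1540 = 10·W + 6.25(188) − 5(21) + 5
10·W = 1540 − 1075 = 465, so W = 46.5 kg.

46.5 kg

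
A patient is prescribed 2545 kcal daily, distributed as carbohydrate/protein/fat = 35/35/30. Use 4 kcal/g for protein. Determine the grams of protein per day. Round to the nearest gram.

223 g/day

Protein energy = 35% × 2545 = 890.75 kcal.
At 4 kcal/g: 890.75 ÷ 4 = 222.6875 g.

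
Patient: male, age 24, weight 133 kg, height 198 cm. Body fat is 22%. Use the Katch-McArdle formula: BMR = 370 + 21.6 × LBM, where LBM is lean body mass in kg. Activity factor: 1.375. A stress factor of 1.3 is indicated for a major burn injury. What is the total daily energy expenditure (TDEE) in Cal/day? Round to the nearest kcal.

4667 Cal/day

LBM = 133 × (1 − 0.22) = 103.74 kg. Katch-McArdle: BMR = 370 + 21.6 × 103.74 = 2610.784 kcal/day.
TEE = BMR × activity factor = 2610.784 × 1.375 = 3589.828 kcal/day.
Apply stress factor: 3589.828 × 1.3 = 4666.7764 kcal/day.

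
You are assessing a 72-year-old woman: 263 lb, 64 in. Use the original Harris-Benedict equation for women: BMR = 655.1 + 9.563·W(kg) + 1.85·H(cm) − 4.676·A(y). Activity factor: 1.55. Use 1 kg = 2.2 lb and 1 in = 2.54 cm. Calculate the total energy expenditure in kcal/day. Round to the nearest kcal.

Convert to metric: weight = 263 ÷ 2.2 = 119.5455 kg; height = 64 × 2.54 = 162.56 cm.
Harris-Benedict: BMR = 655.1 + 9.563(119.5455) + 1.85(162.56) − 4.676(72) = 1762.3772 kcal/day.
TEE = BMR × activity factor = 1762.3772 × 1.55 = 2731.6846 kcal/day.

2732 kcal/day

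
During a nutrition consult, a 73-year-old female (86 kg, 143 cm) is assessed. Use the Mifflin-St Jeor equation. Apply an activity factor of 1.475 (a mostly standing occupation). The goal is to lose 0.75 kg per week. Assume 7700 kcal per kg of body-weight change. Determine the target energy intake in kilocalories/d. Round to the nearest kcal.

Mifflin-St Jeor (female): BMR = 10(86) + 6.25(143) − 5(73) − 161 = 860 + 893.75 − 365 − 161 = 1227.75 kcal/day.
TEE = 1227.75 × 1.475 = 1810.9313 kcal/day.
Required daily deficit = 0.75 × 7700 ÷ 7 = 825 kcal/day.
Target intake = 1810.9313 − 825 = 985.9313 kcal/day.

986 kilocalories/d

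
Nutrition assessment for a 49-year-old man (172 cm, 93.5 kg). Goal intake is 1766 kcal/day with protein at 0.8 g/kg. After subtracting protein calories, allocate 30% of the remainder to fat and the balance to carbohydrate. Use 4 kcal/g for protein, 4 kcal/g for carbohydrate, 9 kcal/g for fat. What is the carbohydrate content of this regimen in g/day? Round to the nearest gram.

257 g/day

Protein = 0.8 × 93.5 = 74.8 g → 74.8 × 4 = 299.2 kcal.
Non-protein calories = 1766 − 299.2 = 1466.8 kcal.
Fat: 30% × 1466.8 = 440.04 kcal; carbohydrate: 1026.76 kcal.
Carbohydrate: 1026.76 kcal ÷ 4 kcal/g = 256.69 g.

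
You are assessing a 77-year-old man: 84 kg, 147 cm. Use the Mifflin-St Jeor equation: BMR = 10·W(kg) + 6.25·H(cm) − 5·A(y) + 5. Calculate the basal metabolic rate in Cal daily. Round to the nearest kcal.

1379 Cal daily

Mifflin-St Jeor (male): BMR = 10(84) + 6.25(147) − 5(77) + 5 = 840 + 918.75 − 385 + 5 = 1378.75 kcal/day.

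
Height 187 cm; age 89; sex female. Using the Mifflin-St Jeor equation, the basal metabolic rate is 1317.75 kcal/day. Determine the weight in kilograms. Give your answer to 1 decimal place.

75.5 kg

1317.75 = 10·W + 6.25(187) − 5(89) − 161
10·W = 1317.75 − 562.75 = 755, so W = 75.5 kg.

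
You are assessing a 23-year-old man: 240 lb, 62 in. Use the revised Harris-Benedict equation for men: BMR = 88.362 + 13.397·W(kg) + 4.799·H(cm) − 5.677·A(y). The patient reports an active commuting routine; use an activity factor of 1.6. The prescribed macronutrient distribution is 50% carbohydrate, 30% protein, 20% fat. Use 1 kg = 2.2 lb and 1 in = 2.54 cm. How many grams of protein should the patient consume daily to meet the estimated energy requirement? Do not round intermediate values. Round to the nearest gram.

261 g/day

Convert to metric: weight = 240 ÷ 2.2 = 109.0909 kg; height = 62 × 2.54 = 157.48 cm.
Harris-Benedict: BMR = 88.362 + 13.397(109.0909) + 4.799(157.48) − 5.677(23) = 2175.0284 kcal/day.
TEE = 2175.0284 × 1.6 = 3480.0455 kcal/day.
Protein energy = 30% × 3480.0455 = 1044.0136 kcal.
Protein = 1044.0136 ÷ 4 kcal/g = 261.0034 g.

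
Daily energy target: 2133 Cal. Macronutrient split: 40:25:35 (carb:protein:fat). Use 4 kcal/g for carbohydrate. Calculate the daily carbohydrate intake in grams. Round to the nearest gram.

213 g/day

Carbohydrate energy = 40% × 2133 = 853.2 kcal.
At 4 kcal/g: 853.2 ÷ 4 = 213.3 g.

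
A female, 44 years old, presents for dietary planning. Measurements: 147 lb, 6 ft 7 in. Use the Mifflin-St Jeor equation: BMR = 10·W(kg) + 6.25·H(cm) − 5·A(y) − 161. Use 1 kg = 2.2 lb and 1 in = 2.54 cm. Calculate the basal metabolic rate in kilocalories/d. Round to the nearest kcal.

1541 kilocalories/d

Convert to metric: weight = 147 ÷ 2.2 = 66.8182 kg; height = (6×12 + 7) × 2.54 = 79 × 2.54 = 200.66 cm.
Mifflin-St Jeor (female): BMR = 10(66.8182) + 6.25(200.66) − 5(44) − 161 = 668.1818 + 1254.125 − 220 − 161 = 1541.3068 kcal/day.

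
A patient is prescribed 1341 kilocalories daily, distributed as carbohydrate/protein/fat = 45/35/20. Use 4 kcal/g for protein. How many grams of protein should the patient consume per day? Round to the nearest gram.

Protein energy = 35% × 1341 = 469.35 kcal.
At 4 kcal/g: 469.35 ÷ 4 = 117.3375 g.

117 g/day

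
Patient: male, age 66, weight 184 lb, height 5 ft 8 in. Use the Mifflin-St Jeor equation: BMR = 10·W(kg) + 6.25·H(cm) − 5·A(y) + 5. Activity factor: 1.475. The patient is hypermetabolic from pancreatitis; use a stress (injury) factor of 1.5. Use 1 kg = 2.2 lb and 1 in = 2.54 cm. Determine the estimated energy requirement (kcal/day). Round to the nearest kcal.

3520 kcal/day

Convert to metric: weight = 184 ÷ 2.2 = 83.6364 kg; height = (5×12 + 8) × 2.54 = 68 × 2.54 = 172.72 cm.
Mifflin-St Jeor (male): BMR = 10(83.6364) + 6.25(172.72) − 5(66) + 5 = 836.3636 + 1079.5 − 330 + 5 = 1590.8636 kcal/day.
TEE = BMR × activity factor = 1590.8636 × 1.475 = 2346.5239 kcal/day.
Apply stress factor: 2346.5239 × 1.5 = 3519.7858 kcal/day.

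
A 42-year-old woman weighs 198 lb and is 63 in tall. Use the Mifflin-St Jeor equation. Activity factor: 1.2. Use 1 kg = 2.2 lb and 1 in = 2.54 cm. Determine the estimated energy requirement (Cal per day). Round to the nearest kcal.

1835 Cal per day

Convert to metric: weight = 198 ÷ 2.2 = 90 kg; height = 63 × 2.54 = 160.02 cm.
Mifflin-St Jeor (female): BMR = 10(90) + 6.25(160.02) − 5(42) − 161 = 900 + 1000.125 − 210 − 161 = 1529.125 kcal/day.
TEE = BMR × activity factor = 1529.125 × 1.2 = 1834.95 kcal/day.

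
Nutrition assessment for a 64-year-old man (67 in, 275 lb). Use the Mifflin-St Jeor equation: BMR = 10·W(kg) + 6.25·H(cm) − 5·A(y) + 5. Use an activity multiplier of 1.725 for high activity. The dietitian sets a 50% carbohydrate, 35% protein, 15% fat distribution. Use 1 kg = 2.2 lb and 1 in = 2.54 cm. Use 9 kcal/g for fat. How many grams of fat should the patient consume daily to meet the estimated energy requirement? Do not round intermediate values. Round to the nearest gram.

57 g/day

Convert to metric: weight = 275 ÷ 2.2 = 125 kg; height = 67 × 2.54 = 170.18 cm.
Mifflin-St Jeor (male): BMR = 10(125) + 6.25(170.18) − 5(64) + 5 = 1250 + 1063.625 − 320 + 5 = 1998.625 kcal/day.
TEE = 1998.625 × 1.725 = 3447.6281 kcal/day.
Fat energy = 15% × 3447.6281 = 517.1442 kcal.
Fat = 517.1442 ÷ 9 kcal/g = 57.4605 g.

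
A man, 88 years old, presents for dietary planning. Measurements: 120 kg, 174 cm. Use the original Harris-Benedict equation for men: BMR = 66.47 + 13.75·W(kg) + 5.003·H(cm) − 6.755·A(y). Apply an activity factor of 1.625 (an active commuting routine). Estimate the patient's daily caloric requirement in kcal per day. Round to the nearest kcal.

Harris-Benedict: BMR = 66.47 + 13.75(120) + 5.003(174) − 6.755(88) = 1992.552 kcal/day.
TEE = BMR × activity factor = 1992.552 × 1.625 = 3237.897 kcal/day.

3238 kcal per day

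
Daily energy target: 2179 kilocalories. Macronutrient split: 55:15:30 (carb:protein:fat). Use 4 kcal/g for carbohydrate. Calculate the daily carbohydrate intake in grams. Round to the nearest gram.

300 g/day

Carbohydrate energy = 55% × 2179 = 1198.45 kcal.
At 4 kcal/g: 1198.45 ÷ 4 = 299.6125 g.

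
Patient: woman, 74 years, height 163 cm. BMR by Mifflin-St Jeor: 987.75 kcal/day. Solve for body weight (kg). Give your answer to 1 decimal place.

987.75 = 10·W + 6.25(163) − 5(74) − 161
10·W = 987.75 − 487.75 = 500, so W = 50 kg.

50.0 kg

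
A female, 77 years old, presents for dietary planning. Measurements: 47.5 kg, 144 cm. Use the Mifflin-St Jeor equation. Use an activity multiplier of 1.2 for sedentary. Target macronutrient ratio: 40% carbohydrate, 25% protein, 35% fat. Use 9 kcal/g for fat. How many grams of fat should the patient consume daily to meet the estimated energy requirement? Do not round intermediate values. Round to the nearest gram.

Mifflin-St Jeor (female): BMR = 10(47.5) + 6.25(144) − 5(77) − 161 = 475 + 900 − 385 − 161 = 829 kcal/day.
TEE = 829 × 1.2 = 994.8 kcal/day.
Fat energy = 35% × 994.8 = 348.18 kcal.
Fat = 348.18 ÷ 9 kcal/g = 38.6867 g.

39 g/day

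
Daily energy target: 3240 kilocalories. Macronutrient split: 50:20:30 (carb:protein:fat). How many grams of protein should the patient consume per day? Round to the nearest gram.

162 g/day

Protein energy = 20% × 3240 = 648 kcal.
At 4 kcal/g: 648 ÷ 4 = 162 g.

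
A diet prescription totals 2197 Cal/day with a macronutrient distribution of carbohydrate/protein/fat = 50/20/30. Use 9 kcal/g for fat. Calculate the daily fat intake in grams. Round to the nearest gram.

Fat energy = 30% × 2197 = 659.1 kcal.
At 9 kcal/g: 659.1 ÷ 9 = 73.2333 g.

73 g/day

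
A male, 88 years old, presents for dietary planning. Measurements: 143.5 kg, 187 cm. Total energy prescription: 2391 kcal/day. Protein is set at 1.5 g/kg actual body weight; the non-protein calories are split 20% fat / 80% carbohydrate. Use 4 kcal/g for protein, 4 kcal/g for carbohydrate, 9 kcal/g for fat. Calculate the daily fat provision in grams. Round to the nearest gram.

Protein = 1.5 × 143.5 = 215.25 g → 215.25 × 4 = 861 kcal.
Non-protein calories = 2391 − 861 = 1530 kcal.
Fat: 20% × 1530 = 306 kcal; carbohydrate: 1224 kcal.
Fat: 306 kcal ÷ 9 kcal/g = 34 g.

34 g/day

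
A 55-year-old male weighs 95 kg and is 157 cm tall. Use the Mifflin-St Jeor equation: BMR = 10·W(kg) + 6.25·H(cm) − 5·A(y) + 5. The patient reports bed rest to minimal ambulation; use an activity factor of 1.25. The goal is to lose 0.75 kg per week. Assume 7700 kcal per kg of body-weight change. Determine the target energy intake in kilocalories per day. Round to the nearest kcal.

1252 kilocalories per day

Mifflin-St Jeor (male): BMR = 10(95) + 6.25(157) − 5(55) + 5 = 950 + 981.25 − 275 + 5 = 1661.25 kcal/day.
TEE = 1661.25 × 1.25 = 2076.5625 kcal/day.
Required daily deficit = 0.75 × 7700 ÷ 7 = 825 kcal/day.
Target intake = 2076.5625 − 825 = 1251.5625 kcal/day.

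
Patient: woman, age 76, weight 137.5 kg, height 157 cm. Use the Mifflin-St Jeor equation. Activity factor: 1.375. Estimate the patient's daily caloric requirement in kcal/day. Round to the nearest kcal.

2496 kcal/day

Mifflin-St Jeor (female): BMR = 10(137.5) + 6.25(157) − 5(76) − 161 = 1375 + 981.25 − 380 − 161 = 1815.25 kcal/day.
TEE = BMR × activity factor = 1815.25 × 1.375 = 2495.9688 kcal/day.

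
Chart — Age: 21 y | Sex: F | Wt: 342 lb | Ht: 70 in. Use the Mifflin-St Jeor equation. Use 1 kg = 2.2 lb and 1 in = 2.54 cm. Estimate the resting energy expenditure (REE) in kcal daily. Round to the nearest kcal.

Convert to metric: weight = 342 ÷ 2.2 = 155.4545 kg; height = 70 × 2.54 = 177.8 cm.
Mifflin-St Jeor (female): BMR = 10(155.4545) + 6.25(177.8) − 5(21) − 161 = 1554.5455 + 1111.25 − 105 − 161 = 2399.7955 kcal/day.

2400 kcal daily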